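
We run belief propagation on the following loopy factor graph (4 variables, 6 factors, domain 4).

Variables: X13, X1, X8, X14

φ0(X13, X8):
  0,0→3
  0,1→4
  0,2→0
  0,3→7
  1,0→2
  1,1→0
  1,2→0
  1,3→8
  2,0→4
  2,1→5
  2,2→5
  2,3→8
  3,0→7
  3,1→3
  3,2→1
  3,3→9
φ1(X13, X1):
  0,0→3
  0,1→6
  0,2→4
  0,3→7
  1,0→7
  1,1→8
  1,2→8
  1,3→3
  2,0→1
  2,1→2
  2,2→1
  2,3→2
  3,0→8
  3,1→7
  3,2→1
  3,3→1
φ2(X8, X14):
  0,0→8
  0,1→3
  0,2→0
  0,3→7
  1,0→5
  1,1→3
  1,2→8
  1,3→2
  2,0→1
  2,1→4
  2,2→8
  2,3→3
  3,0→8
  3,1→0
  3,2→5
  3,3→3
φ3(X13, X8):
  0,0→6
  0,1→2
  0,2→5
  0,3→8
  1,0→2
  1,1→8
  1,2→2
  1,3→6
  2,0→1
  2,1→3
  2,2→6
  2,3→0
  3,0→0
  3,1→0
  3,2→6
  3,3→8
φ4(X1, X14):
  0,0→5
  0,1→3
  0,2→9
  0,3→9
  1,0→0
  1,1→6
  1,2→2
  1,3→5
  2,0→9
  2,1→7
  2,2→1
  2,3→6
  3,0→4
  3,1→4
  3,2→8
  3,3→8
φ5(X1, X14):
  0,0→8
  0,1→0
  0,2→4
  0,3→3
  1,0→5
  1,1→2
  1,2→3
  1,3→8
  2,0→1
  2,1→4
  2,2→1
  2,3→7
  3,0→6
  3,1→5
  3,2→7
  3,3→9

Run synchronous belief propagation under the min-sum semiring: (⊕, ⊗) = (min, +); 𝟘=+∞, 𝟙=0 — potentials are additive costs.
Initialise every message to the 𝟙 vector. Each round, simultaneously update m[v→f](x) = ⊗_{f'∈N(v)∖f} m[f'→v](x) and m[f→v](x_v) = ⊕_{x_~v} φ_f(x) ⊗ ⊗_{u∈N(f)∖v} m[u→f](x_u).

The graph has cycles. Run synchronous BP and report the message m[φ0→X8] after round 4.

message @ round 4 = [5, 4, 2, 9]

init: all messages = 𝟙 over 4 values
r1 m[φ0→X13] = [0, 0, 4, 1]
r1 m[φ0→X8] = [2, 0, 0, 7]
r1 m[φ1→X13] = [3, 3, 1, 1]
r1 m[φ1→X1] = [1, 2, 1, 1]
r1 m[φ2→X8] = [0, 2, 1, 0]
r1 m[φ2→X14] = [1, 0, 0, 2]
r1 m[φ3→X13] = [2, 2, 0, 0]
r1 m[φ3→X8] = [0, 0, 2, 0]
r1 m[φ4→X1] = [3, 0, 1, 4]
r1 m[φ4→X14] = [0, 3, 1, 5]
r1 m[φ5→X1] = [0, 2, 1, 5]
r1 m[φ5→X14] = [1, 0, 1, 3]
r1 m[X13→φ0] = [0, 0, 0, 0]
r1 m[X13→φ1] = [0, 0, 0, 0]
r1 m[X13→φ3] = [0, 0, 0, 0]
r1 m[X1→φ1] = [0, 0, 0, 0]
r1 m[X1→φ4] = [0, 0, 0, 0]
r1 m[X1→φ5] = [0, 0, 0, 0]
r1 m[X8→φ0] = [0, 0, 0, 0]
r1 m[X8→φ2] = [0, 0, 0, 0]
r1 m[X8→φ3] = [0, 0, 0, 0]
r1 m[X14→φ2] = [0, 0, 0, 0]
r1 m[X14→φ4] = [0, 0, 0, 0]
r1 m[X14→φ5] = [0, 0, 0, 0]
r2 m[φ0→X13] = [0, 0, 4, 1]
r2 m[φ0→X8] = [2, 0, 0, 7]
r2 m[φ1→X13] = [3, 3, 1, 1]
r2 m[φ1→X1] = [1, 2, 1, 1]
r2 m[φ2→X8] = [0, 2, 1, 0]
r2 m[φ2→X14] = [1, 0, 0, 2]
r2 m[φ3→X13] = [2, 2, 0, 0]
r2 m[φ3→X8] = [0, 0, 2, 0]
r2 m[φ4→X1] = [3, 0, 1, 4]
r2 m[φ4→X14] = [0, 3, 1, 5]
r2 m[φ5→X1] = [0, 2, 1, 5]
r2 m[φ5→X14] = [1, 0, 1, 3]
r2 m[X13→φ0] = [5, 5, 1, 1]
r2 m[X13→φ1] = [2, 2, 4, 1]
r2 m[X13→φ3] = [3, 3, 5, 2]
r2 m[X1→φ1] = [3, 2, 2, 9]
r2 m[X1→φ4] = [1, 4, 2, 6]
r2 m[X1→φ5] = [4, 2, 2, 5]
r2 m[X8→φ0] = [0, 2, 3, 0]
r2 m[X8→φ2] = [2, 0, 2, 7]
r2 m[X8→φ3] = [2, 2, 1, 7]
r2 m[X14→φ2] = [1, 3, 2, 8]
r2 m[X14→φ4] = [2, 0, 1, 5]
r2 m[X14→φ5] = [1, 3, 1, 7]
r3 m[φ0→X13] = [3, 2, 4, 4]
r3 m[φ0→X8] = [5, 4, 2, 9]
r3 m[φ1→X13] = [6, 10, 3, 3]
r3 m[φ1→X1] = [5, 6, 2, 2]
r3 m[φ2→X8] = [2, 6, 2, 3]
r3 m[φ2→X14] = [3, 3, 2, 2]
r3 m[φ3→X13] = [4, 3, 3, 2]
r3 m[φ3→X8] = [2, 2, 5, 5]
r3 m[φ4→X1] = [3, 2, 2, 4]
r3 m[φ4→X14] = [4, 4, 3, 8]
r3 m[φ5→X1] = [3, 4, 2, 7]
r3 m[φ5→X14] = [3, 4, 3, 7]
r3 m[X13→φ0] = [5, 5, 1, 1]
r3 m[X13→φ1] = [2, 2, 4, 1]
r3 m[X13→φ3] = [3, 3, 5, 2]
r3 m[X1→φ1] = [3, 2, 2, 9]
r3 m[X1→φ4] = [1, 4, 2, 6]
r3 m[X1→φ5] = [4, 2, 2, 5]
r3 m[X8→φ0] = [0, 2, 3, 0]
r3 m[X8→φ2] = [2, 0, 2, 7]
r3 m[X8→φ3] = [2, 2, 1, 7]
r3 m[X14→φ2] = [1, 3, 2, 8]
r3 m[X14→φ4] = [2, 0, 1, 5]
r3 m[X14→φ5] = [1, 3, 1, 7]
r4 m[φ0→X13] = [3, 2, 4, 4]
r4 m[φ0→X8] = [5, 4, 2, 9]
r4 m[φ1→X13] = [6, 10, 3, 3]
r4 m[φ1→X1] = [5, 6, 2, 2]
r4 m[φ2→X8] = [2, 6, 2, 3]
r4 m[φ2→X14] = [3, 3, 2, 2]
r4 m[φ3→X13] = [4, 3, 3, 2]
r4 m[φ3→X8] = [2, 2, 5, 5]
r4 m[φ4→X1] = [3, 2, 2, 4]
r4 m[φ4→X14] = [4, 4, 3, 8]
r4 m[φ5→X1] = [3, 4, 2, 7]
r4 m[φ5→X14] = [3, 4, 3, 7]
r4 m[X13→φ0] = [10, 13, 6, 5]
r4 m[X13→φ1] = [7, 5, 7, 6]
r4 m[X13→φ3] = [9, 12, 7, 7]
r4 m[X1→φ1] = [6, 6, 4, 11]
r4 m[X1→φ4] = [8, 10, 4, 9]
r4 m[X1→φ5] = [8, 8, 4, 6]
r4 m[X8→φ0] = [4, 8, 7, 8]
r4 m[X8→φ2] = [7, 6, 7, 14]
r4 m[X8→φ3] = [7, 10, 4, 12]
r4 m[X14→φ2] = [7, 8, 6, 15]
r4 m[X14→φ4] = [6, 7, 5, 9]
r4 m[X14→φ5] = [7, 7, 5, 10]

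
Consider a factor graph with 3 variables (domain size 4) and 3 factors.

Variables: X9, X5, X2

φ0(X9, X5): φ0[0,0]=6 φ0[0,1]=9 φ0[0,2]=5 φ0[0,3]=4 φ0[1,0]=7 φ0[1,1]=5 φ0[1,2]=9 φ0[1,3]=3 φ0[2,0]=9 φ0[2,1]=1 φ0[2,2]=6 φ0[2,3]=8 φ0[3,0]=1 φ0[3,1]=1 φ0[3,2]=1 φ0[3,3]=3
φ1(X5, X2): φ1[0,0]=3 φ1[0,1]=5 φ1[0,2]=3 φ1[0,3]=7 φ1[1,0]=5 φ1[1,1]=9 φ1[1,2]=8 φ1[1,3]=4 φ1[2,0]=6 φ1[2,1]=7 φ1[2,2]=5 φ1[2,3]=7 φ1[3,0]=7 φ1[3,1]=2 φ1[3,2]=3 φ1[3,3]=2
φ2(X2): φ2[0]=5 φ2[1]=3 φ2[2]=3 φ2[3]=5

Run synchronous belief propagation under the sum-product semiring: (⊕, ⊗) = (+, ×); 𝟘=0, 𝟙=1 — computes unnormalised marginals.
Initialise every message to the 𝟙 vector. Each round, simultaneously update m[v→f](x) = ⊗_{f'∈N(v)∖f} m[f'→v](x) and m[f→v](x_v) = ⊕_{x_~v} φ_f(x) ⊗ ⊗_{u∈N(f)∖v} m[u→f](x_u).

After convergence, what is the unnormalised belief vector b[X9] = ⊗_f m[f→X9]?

init: all messages = 𝟙 over 4 values
r1 m[φ0→X9] = [24, 24, 24, 6]
r1 m[φ0→X5] = [23, 16, 21, 18]
r1 m[φ1→X5] = [18, 26, 25, 14]
r1 m[φ1→X2] = [21, 23, 19, 20]
r1 m[φ2→X2] = [5, 3, 3, 5]
r1 m[X9→φ0] = [1, 1, 1, 1]
r1 m[X5→φ0] = [1, 1, 1, 1]
r1 m[X5→φ1] = [1, 1, 1, 1]
r1 m[X2→φ1] = [1, 1, 1, 1]
r1 m[X2→φ2] = [1, 1, 1, 1]
r2 m[φ0→X9] = [24, 24, 24, 6]
r2 m[φ0→X5] = [23, 16, 21, 18]
r2 m[φ1→X5] = [18, 26, 25, 14]
r2 m[φ1→X2] = [21, 23, 19, 20]
r2 m[φ2→X2] = [5, 3, 3, 5]
r2 m[X9→φ0] = [1, 1, 1, 1]
r2 m[X5→φ0] = [18, 26, 25, 14]
r2 m[X5→φ1] = [23, 16, 21, 18]
r2 m[X2→φ1] = [5, 3, 3, 5]
r2 m[X2→φ2] = [21, 23, 19, 20]
r3 m[φ0→X9] = [523, 523, 450, 111]
r3 m[φ0→X5] = [23, 16, 21, 18]
r3 m[φ1→X5] = [74, 96, 101, 60]
r3 m[φ1→X2] = [401, 442, 356, 408]
r3 m[φ2→X2] = [5, 3, 3, 5]
r3 m[X9→φ0] = [1, 1, 1, 1]
r3 m[X5→φ0] = [18, 26, 25, 14]
r3 m[X5→φ1] = [23, 16, 21, 18]
r3 m[X2→φ1] = [5, 3, 3, 5]
r3 m[X2→φ2] = [21, 23, 19, 20]
r4 m[φ0→X9] = [523, 523, 450, 111]
r4 m[φ0→X5] = [23, 16, 21, 18]
r4 m[φ1→X5] = [74, 96, 101, 60]
r4 m[φ1→X2] = [401, 442, 356, 408]
r4 m[φ2→X2] = [5, 3, 3, 5]
r4 m[X9→φ0] = [1, 1, 1, 1]
r4 m[X5→φ0] = [74, 96, 101, 60]
r4 m[X5→φ1] = [23, 16, 21, 18]
r4 m[X2→φ1] = [5, 3, 3, 5]
r4 m[X2→φ2] = [401, 442, 356, 408]
r5 m[φ0→X9] = [2053, 2087, 1848, 451]
r5 m[φ0→X5] = [23, 16, 21, 18]
r5 m[φ1→X5] = [74, 96, 101, 60]
r5 m[φ1→X2] = [401, 442, 356, 408]
r5 m[φ2→X2] = [5, 3, 3, 5]
r5 m[X9→φ0] = [1, 1, 1, 1]
r5 m[X5→φ0] = [74, 96, 101, 60]
r5 m[X5→φ1] = [23, 16, 21, 18]
r5 m[X2→φ1] = [5, 3, 3, 5]
r5 m[X2→φ2] = [401, 442, 356, 408]
r6 m[φ0→X9] = [2053, 2087, 1848, 451]
r6 m[φ0→X5] = [23, 16, 21, 18]
r6 m[φ1→X5] = [74, 96, 101, 60]
r6 m[φ1→X2] = [401, 442, 356, 408]
r6 m[φ2→X2] = [5, 3, 3, 5]
r6 m[X9→φ0] = [1, 1, 1, 1]
r6 m[X5→φ0] = [74, 96, 101, 60]
r6 m[X5→φ1] = [23, 16, 21, 18]
r6 m[X2→φ1] = [5, 3, 3, 5]
r6 m[X2→φ2] = [401, 442, 356, 408]
fixed point reached at round 6
b[X9] = ⊗ incoming = [2053, 2087, 1848, 451]

b[X9] = [2053, 2087, 1848, 451]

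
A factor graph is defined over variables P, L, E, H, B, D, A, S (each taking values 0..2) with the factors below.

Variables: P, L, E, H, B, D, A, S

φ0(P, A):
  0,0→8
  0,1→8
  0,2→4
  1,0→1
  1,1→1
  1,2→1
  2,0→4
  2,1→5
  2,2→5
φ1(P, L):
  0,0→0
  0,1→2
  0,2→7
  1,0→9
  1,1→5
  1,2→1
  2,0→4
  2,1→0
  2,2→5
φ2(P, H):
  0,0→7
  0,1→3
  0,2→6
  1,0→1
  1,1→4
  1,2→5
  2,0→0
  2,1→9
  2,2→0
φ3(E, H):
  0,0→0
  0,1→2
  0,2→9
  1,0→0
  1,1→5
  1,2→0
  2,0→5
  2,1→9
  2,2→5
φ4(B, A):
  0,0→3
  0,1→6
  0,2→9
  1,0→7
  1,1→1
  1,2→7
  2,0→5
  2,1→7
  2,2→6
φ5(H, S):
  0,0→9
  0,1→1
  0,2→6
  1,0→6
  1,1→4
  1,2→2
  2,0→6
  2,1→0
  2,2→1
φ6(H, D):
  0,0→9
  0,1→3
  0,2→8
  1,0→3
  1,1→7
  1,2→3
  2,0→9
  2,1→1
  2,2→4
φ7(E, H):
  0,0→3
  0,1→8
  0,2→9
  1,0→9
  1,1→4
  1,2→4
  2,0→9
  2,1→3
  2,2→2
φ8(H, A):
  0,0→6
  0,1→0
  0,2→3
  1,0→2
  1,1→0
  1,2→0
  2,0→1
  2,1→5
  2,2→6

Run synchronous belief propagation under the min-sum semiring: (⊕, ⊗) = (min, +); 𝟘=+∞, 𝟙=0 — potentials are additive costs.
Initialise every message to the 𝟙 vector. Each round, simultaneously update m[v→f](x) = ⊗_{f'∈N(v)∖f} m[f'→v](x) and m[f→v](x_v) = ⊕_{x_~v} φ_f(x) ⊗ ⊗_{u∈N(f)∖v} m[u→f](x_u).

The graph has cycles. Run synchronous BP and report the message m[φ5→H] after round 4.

init: all messages = 𝟙 over 3 values
r1 m[φ0→P] = [4, 1, 4]
r1 m[φ0→A] = [1, 1, 1]
r1 m[φ1→P] = [0, 1, 0]
r1 m[φ1→L] = [0, 0, 1]
r1 m[φ2→P] = [3, 1, 0]
r1 m[φ2→H] = [0, 3, 0]
r1 m[φ3→E] = [0, 0, 5]
r1 m[φ3→H] = [0, 2, 0]
r1 m[φ4→B] = [3, 1, 5]
r1 m[φ4→A] = [3, 1, 6]
r1 m[φ5→H] = [1, 2, 0]
r1 m[φ5→S] = [6, 0, 1]
r1 m[φ6→H] = [3, 3, 1]
r1 m[φ6→D] = [3, 1, 3]
r1 m[φ7→E] = [3, 4, 2]
r1 m[φ7→H] = [3, 3, 2]
r1 m[φ8→H] = [0, 0, 1]
r1 m[φ8→A] = [1, 0, 0]
r1 m[P→φ0] = [0, 0, 0]
r1 m[P→φ1] = [0, 0, 0]
r1 m[P→φ2] = [0, 0, 0]
r1 m[L→φ1] = [0, 0, 0]
r1 m[E→φ3] = [0, 0, 0]
r1 m[E→φ7] = [0, 0, 0]
r1 m[H→φ2] = [0, 0, 0]
r1 m[H→φ3] = [0, 0, 0]
r1 m[H→φ5] = [0, 0, 0]
r1 m[H→φ6] = [0, 0, 0]
r1 m[H→φ7] = [0, 0, 0]
r1 m[H→φ8] = [0, 0, 0]
r1 m[B→φ4] = [0, 0, 0]
r1 m[D→φ6] = [0, 0, 0]
r1 m[A→φ0] = [0, 0, 0]
r1 m[A→φ4] = [0, 0, 0]
r1 m[A→φ8] = [0, 0, 0]
r1 m[S→φ5] = [0, 0, 0]
r2 m[φ0→P] = [4, 1, 4]
r2 m[φ0→A] = [1, 1, 1]
r2 m[φ1→P] = [0, 1, 0]
r2 m[φ1→L] = [0, 0, 1]
r2 m[φ2→P] = [3, 1, 0]
r2 m[φ2→H] = [0, 3, 0]
r2 m[φ3→E] = [0, 0, 5]
r2 m[φ3→H] = [0, 2, 0]
r2 m[φ4→B] = [3, 1, 5]
r2 m[φ4→A] = [3, 1, 6]
r2 m[φ5→H] = [1, 2, 0]
r2 m[φ5→S] = [6, 0, 1]
r2 m[φ6→H] = [3, 3, 1]
r2 m[φ6→D] = [3, 1, 3]
r2 m[φ7→E] = [3, 4, 2]
r2 m[φ7→H] = [3, 3, 2]
r2 m[φ8→H] = [0, 0, 1]
r2 m[φ8→A] = [1, 0, 0]
r2 m[P→φ0] = [3, 2, 0]
r2 m[P→φ1] = [7, 2, 4]
r2 m[P→φ2] = [4, 2, 4]
r2 m[L→φ1] = [0, 0, 0]
r2 m[E→φ3] = [3, 4, 2]
r2 m[E→φ7] = [0, 0, 5]
r2 m[H→φ2] = [7, 10, 4]
r2 m[H→φ3] = [7, 11, 4]
r2 m[H→φ5] = [6, 11, 4]
r2 m[H→φ6] = [4, 10, 3]
r2 m[H→φ7] = [4, 10, 2]
r2 m[H→φ8] = [7, 13, 3]
r2 m[B→φ4] = [0, 0, 0]
r2 m[D→φ6] = [0, 0, 0]
r2 m[A→φ0] = [4, 1, 6]
r2 m[A→φ4] = [2, 1, 1]
r2 m[A→φ8] = [4, 2, 7]
r2 m[S→φ5] = [0, 0, 0]
r3 m[φ0→P] = [9, 2, 6]
r3 m[φ0→A] = [3, 3, 3]
r3 m[φ1→P] = [0, 1, 0]
r3 m[φ1→L] = [7, 4, 3]
r3 m[φ2→P] = [10, 8, 4]
r3 m[φ2→H] = [3, 6, 4]
r3 m[φ3→E] = [7, 4, 9]
r3 m[φ3→H] = [3, 5, 4]
r3 m[φ4→B] = [5, 2, 7]
r3 m[φ4→A] = [3, 1, 6]
r3 m[φ5→H] = [1, 2, 0]
r3 m[φ5→S] = [10, 4, 5]
r3 m[φ6→H] = [3, 3, 1]
r3 m[φ6→D] = [12, 4, 7]
r3 m[φ7→E] = [7, 6, 4]
r3 m[φ7→H] = [3, 4, 4]
r3 m[φ8→H] = [2, 2, 5]
r3 m[φ8→A] = [4, 7, 9]
r3 m[P→φ0] = [3, 2, 0]
r3 m[P→φ1] = [7, 2, 4]
r3 m[P→φ2] = [4, 2, 4]
r3 m[L→φ1] = [0, 0, 0]
r3 m[E→φ3] = [3, 4, 2]
r3 m[E→φ7] = [0, 0, 5]
r3 m[H→φ2] = [7, 10, 4]
r3 m[H→φ3] = [7, 11, 4]
r3 m[H→φ5] = [6, 11, 4]
r3 m[H→φ6] = [4, 10, 3]
r3 m[H→φ7] = [4, 10, 2]
r3 m[H→φ8] = [7, 13, 3]
r3 m[B→φ4] = [0, 0, 0]
r3 m[D→φ6] = [0, 0, 0]
r3 m[A→φ0] = [4, 1, 6]
r3 m[A→φ4] = [2, 1, 1]
r3 m[A→φ8] = [4, 2, 7]
r3 m[S→φ5] = [0, 0, 0]
r4 m[φ0→P] = [9, 2, 6]
r4 m[φ0→A] = [3, 3, 3]
r4 m[φ1→P] = [0, 1, 0]
r4 m[φ1→L] = [7, 4, 3]
r4 m[φ2→P] = [10, 8, 4]
r4 m[φ2→H] = [3, 6, 4]
r4 m[φ3→E] = [7, 4, 9]
r4 m[φ3→H] = [3, 5, 4]
r4 m[φ4→B] = [5, 2, 7]
r4 m[φ4→A] = [3, 1, 6]
r4 m[φ5→H] = [1, 2, 0]
r4 m[φ5→S] = [10, 4, 5]
r4 m[φ6→H] = [3, 3, 1]
r4 m[φ6→D] = [12, 4, 7]
r4 m[φ7→E] = [7, 6, 4]
r4 m[φ7→H] = [3, 4, 4]
r4 m[φ8→H] = [2, 2, 5]
r4 m[φ8→A] = [4, 7, 9]
r4 m[P→φ0] = [10, 9, 4]
r4 m[P→φ1] = [19, 10, 10]
r4 m[P→φ2] = [9, 3, 6]
r4 m[L→φ1] = [0, 0, 0]
r4 m[E→φ3] = [7, 6, 4]
r4 m[E→φ7] = [7, 4, 9]
r4 m[H→φ2] = [12, 16, 14]
r4 m[H→φ3] = [12, 17, 14]
r4 m[H→φ5] = [14, 20, 18]
r4 m[H→φ6] = [12, 19, 17]
r4 m[H→φ7] = [12, 18, 14]
r4 m[H→φ8] = [13, 20, 13]
r4 m[B→φ4] = [0, 0, 0]
r4 m[D→φ6] = [0, 0, 0]
r4 m[A→φ0] = [7, 8, 15]
r4 m[A→φ4] = [7, 10, 12]
r4 m[A→φ8] = [6, 4, 9]
r4 m[S→φ5] = [0, 0, 0]

message @ round 4 = [1, 2, 0]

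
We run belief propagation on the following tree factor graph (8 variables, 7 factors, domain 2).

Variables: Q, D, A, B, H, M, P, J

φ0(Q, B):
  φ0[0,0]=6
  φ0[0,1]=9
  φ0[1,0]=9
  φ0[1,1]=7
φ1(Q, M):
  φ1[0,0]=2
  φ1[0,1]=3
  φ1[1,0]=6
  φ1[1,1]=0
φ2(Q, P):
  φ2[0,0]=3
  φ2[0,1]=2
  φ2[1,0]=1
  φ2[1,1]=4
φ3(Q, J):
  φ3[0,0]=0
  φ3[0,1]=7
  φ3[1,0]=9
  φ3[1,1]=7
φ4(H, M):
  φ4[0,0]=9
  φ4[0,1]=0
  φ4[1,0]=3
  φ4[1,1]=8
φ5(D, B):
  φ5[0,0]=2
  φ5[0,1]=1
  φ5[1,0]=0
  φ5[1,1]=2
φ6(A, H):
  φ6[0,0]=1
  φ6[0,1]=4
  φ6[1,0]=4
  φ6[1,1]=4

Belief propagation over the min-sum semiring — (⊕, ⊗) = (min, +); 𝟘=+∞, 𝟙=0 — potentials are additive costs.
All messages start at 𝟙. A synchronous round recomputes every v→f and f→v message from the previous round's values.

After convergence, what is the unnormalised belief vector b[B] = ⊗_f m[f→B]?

init: all messages = 𝟙 over 2 values
r1 m[φ0→Q] = [6, 7]
r1 m[φ0→B] = [6, 7]
r1 m[φ1→Q] = [2, 0]
r1 m[φ1→M] = [2, 0]
r1 m[φ2→Q] = [2, 1]
r1 m[φ2→P] = [1, 2]
r1 m[φ3→Q] = [0, 7]
r1 m[φ3→J] = [0, 7]
r1 m[φ4→H] = [0, 3]
r1 m[φ4→M] = [3, 0]
r1 m[φ5→D] = [1, 0]
r1 m[φ5→B] = [0, 1]
r1 m[φ6→A] = [1, 4]
r1 m[φ6→H] = [1, 4]
r1 m[Q→φ0] = [0, 0]
r1 m[Q→φ1] = [0, 0]
r1 m[Q→φ2] = [0, 0]
r1 m[Q→φ3] = [0, 0]
r1 m[D→φ5] = [0, 0]
r1 m[A→φ6] = [0, 0]
r1 m[B→φ0] = [0, 0]
r1 m[B→φ5] = [0, 0]
r1 m[H→φ4] = [0, 0]
r1 m[H→φ6] = [0, 0]
r1 m[M→φ1] = [0, 0]
r1 m[M→φ4] = [0, 0]
r1 m[P→φ2] = [0, 0]
r1 m[J→φ3] = [0, 0]
r2 m[φ0→Q] = [6, 7]
r2 m[φ0→B] = [6, 7]
r2 m[φ1→Q] = [2, 0]
r2 m[φ1→M] = [2, 0]
r2 m[φ2→Q] = [2, 1]
r2 m[φ2→P] = [1, 2]
r2 m[φ3→Q] = [0, 7]
r2 m[φ3→J] = [0, 7]
r2 m[φ4→H] = [0, 3]
r2 m[φ4→M] = [3, 0]
r2 m[φ5→D] = [1, 0]
r2 m[φ5→B] = [0, 1]
r2 m[φ6→A] = [1, 4]
r2 m[φ6→H] = [1, 4]
r2 m[Q→φ0] = [4, 8]
r2 m[Q→φ1] = [8, 15]
r2 m[Q→φ2] = [8, 14]
r2 m[Q→φ3] = [10, 8]
r2 m[D→φ5] = [0, 0]
r2 m[A→φ6] = [0, 0]
r2 m[B→φ0] = [0, 1]
r2 m[B→φ5] = [6, 7]
r2 m[H→φ4] = [1, 4]
r2 m[H→φ6] = [0, 3]
r2 m[M→φ1] = [3, 0]
r2 m[M→φ4] = [2, 0]
r2 m[P→φ2] = [0, 0]
r2 m[J→φ3] = [0, 0]
r3 m[φ0→Q] = [6, 8]
r3 m[φ0→B] = [10, 13]
r3 m[φ1→Q] = [3, 0]
r3 m[φ1→M] = [10, 11]
r3 m[φ2→Q] = [2, 1]
r3 m[φ2→P] = [11, 10]
r3 m[φ3→Q] = [0, 7]
r3 m[φ3→J] = [10, 15]
r3 m[φ4→H] = [0, 5]
r3 m[φ4→M] = [7, 1]
r3 m[φ5→D] = [8, 6]
r3 m[φ5→B] = [0, 1]
r3 m[φ6→A] = [1, 4]
r3 m[φ6→H] = [1, 4]
r3 m[Q→φ0] = [4, 8]
r3 m[Q→φ1] = [8, 15]
r3 m[Q→φ2] = [8, 14]
r3 m[Q→φ3] = [10, 8]
r3 m[D→φ5] = [0, 0]
r3 m[A→φ6] = [0, 0]
r3 m[B→φ0] = [0, 1]
r3 m[B→φ5] = [6, 7]
r3 m[H→φ4] = [1, 4]
r3 m[H→φ6] = [0, 3]
r3 m[M→φ1] = [3, 0]
r3 m[M→φ4] = [2, 0]
r3 m[P→φ2] = [0, 0]
r3 m[J→φ3] = [0, 0]
r4 m[φ0→Q] = [6, 8]
r4 m[φ0→B] = [10, 13]
r4 m[φ1→Q] = [3, 0]
r4 m[φ1→M] = [10, 11]
r4 m[φ2→Q] = [2, 1]
r4 m[φ2→P] = [11, 10]
r4 m[φ3→Q] = [0, 7]
r4 m[φ3→J] = [10, 15]
r4 m[φ4→H] = [0, 5]
r4 m[φ4→M] = [7, 1]
r4 m[φ5→D] = [8, 6]
r4 m[φ5→B] = [0, 1]
r4 m[φ6→A] = [1, 4]
r4 m[φ6→H] = [1, 4]
r4 m[Q→φ0] = [5, 8]
r4 m[Q→φ1] = [8, 16]
r4 m[Q→φ2] = [9, 15]
r4 m[Q→φ3] = [11, 9]
r4 m[D→φ5] = [0, 0]
r4 m[A→φ6] = [0, 0]
r4 m[B→φ0] = [0, 1]
r4 m[B→φ5] = [10, 13]
r4 m[H→φ4] = [1, 4]
r4 m[H→φ6] = [0, 5]
r4 m[M→φ1] = [7, 1]
r4 m[M→φ4] = [10, 11]
r4 m[P→φ2] = [0, 0]
r4 m[J→φ3] = [0, 0]
r5 m[φ0→Q] = [6, 8]
r5 m[φ0→B] = [11, 14]
r5 m[φ1→Q] = [4, 1]
r5 m[φ1→M] = [10, 11]
r5 m[φ2→Q] = [2, 1]
r5 m[φ2→P] = [12, 11]
r5 m[φ3→Q] = [0, 7]
r5 m[φ3→J] = [11, 16]
r5 m[φ4→H] = [11, 13]
r5 m[φ4→M] = [7, 1]
r5 m[φ5→D] = [12, 10]
r5 m[φ5→B] = [0, 1]
r5 m[φ6→A] = [1, 4]
r5 m[φ6→H] = [1, 4]
r5 m[Q→φ0] = [5, 8]
r5 m[Q→φ1] = [8, 16]
r5 m[Q→φ2] = [9, 15]
r5 m[Q→φ3] = [11, 9]
r5 m[D→φ5] = [0, 0]
r5 m[A→φ6] = [0, 0]
r5 m[B→φ0] = [0, 1]
r5 m[B→φ5] = [10, 13]
r5 m[H→φ4] = [1, 4]
r5 m[H→φ6] = [0, 5]
r5 m[M→φ1] = [7, 1]
r5 m[M→φ4] = [10, 11]
r5 m[P→φ2] = [0, 0]
r5 m[J→φ3] = [0, 0]
r6 m[φ0→Q] = [6, 8]
r6 m[φ0→B] = [11, 14]
r6 m[φ1→Q] = [4, 1]
r6 m[φ1→M] = [10, 11]
r6 m[φ2→Q] = [2, 1]
r6 m[φ2→P] = [12, 11]
r6 m[φ3→Q] = [0, 7]
r6 m[φ3→J] = [11, 16]
r6 m[φ4→H] = [11, 13]
r6 m[φ4→M] = [7, 1]
r6 m[φ5→D] = [12, 10]
r6 m[φ5→B] = [0, 1]
r6 m[φ6→A] = [1, 4]
r6 m[φ6→H] = [1, 4]
r6 m[Q→φ0] = [6, 9]
r6 m[Q→φ1] = [8, 16]
r6 m[Q→φ2] = [10, 16]
r6 m[Q→φ3] = [12, 10]
r6 m[D→φ5] = [0, 0]
r6 m[A→φ6] = [0, 0]
r6 m[B→φ0] = [0, 1]
r6 m[B→φ5] = [11, 14]
r6 m[H→φ4] = [1, 4]
r6 m[H→φ6] = [11, 13]
r6 m[M→φ1] = [7, 1]
r6 m[M→φ4] = [10, 11]
r6 m[P→φ2] = [0, 0]
r6 m[J→φ3] = [0, 0]
r7 m[φ0→Q] = [6, 8]
r7 m[φ0→B] = [12, 15]
r7 m[φ1→Q] = [4, 1]
r7 m[φ1→M] = [10, 11]
r7 m[φ2→Q] = [2, 1]
r7 m[φ2→P] = [13, 12]
r7 m[φ3→Q] = [0, 7]
r7 m[φ3→J] = [12, 17]
r7 m[φ4→H] = [11, 13]
r7 m[φ4→M] = [7, 1]
r7 m[φ5→D] = [13, 11]
r7 m[φ5→B] = [0, 1]
r7 m[φ6→A] = [12, 15]
r7 m[φ6→H] = [1, 4]
r7 m[Q→φ0] = [6, 9]
r7 m[Q→φ1] = [8, 16]
r7 m[Q→φ2] = [10, 16]
r7 m[Q→φ3] = [12, 10]
r7 m[D→φ5] = [0, 0]
r7 m[A→φ6] = [0, 0]
r7 m[B→φ0] = [0, 1]
r7 m[B→φ5] = [11, 14]
r7 m[H→φ4] = [1, 4]
r7 m[H→φ6] = [11, 13]
r7 m[M→φ1] = [7, 1]
r7 m[M→φ4] = [10, 11]
r7 m[P→φ2] = [0, 0]
r7 m[J→φ3] = [0, 0]
r8 m[φ0→Q] = [6, 8]
r8 m[φ0→B] = [12, 15]
r8 m[φ1→Q] = [4, 1]
r8 m[φ1→M] = [10, 11]
r8 m[φ2→Q] = [2, 1]
r8 m[φ2→P] = [13, 12]
r8 m[φ3→Q] = [0, 7]
r8 m[φ3→J] = [12, 17]
r8 m[φ4→H] = [11, 13]
r8 m[φ4→M] = [7, 1]
r8 m[φ5→D] = [13, 11]
r8 m[φ5→B] = [0, 1]
r8 m[φ6→A] = [12, 15]
r8 m[φ6→H] = [1, 4]
r8 m[Q→φ0] = [6, 9]
r8 m[Q→φ1] = [8, 16]
r8 m[Q→φ2] = [10, 16]
r8 m[Q→φ3] = [12, 10]
r8 m[D→φ5] = [0, 0]
r8 m[A→φ6] = [0, 0]
r8 m[B→φ0] = [0, 1]
r8 m[B→φ5] = [12, 15]
r8 m[H→φ4] = [1, 4]
r8 m[H→φ6] = [11, 13]
r8 m[M→φ1] = [7, 1]
r8 m[M→φ4] = [10, 11]
r8 m[P→φ2] = [0, 0]
r8 m[J→φ3] = [0, 0]
r9 m[φ0→Q] = [6, 8]
r9 m[φ0→B] = [12, 15]
r9 m[φ1→Q] = [4, 1]
r9 m[φ1→M] = [10, 11]
r9 m[φ2→Q] = [2, 1]
r9 m[φ2→P] = [13, 12]
r9 m[φ3→Q] = [0, 7]
r9 m[φ3→J] = [12, 17]
r9 m[φ4→H] = [11, 13]
r9 m[φ4→M] = [7, 1]
r9 m[φ5→D] = [14, 12]
r9 m[φ5→B] = [0, 1]
r9 m[φ6→A] = [12, 15]
r9 m[φ6→H] = [1, 4]
r9 m[Q→φ0] = [6, 9]
r9 m[Q→φ1] = [8, 16]
r9 m[Q→φ2] = [10, 16]
r9 m[Q→φ3] = [12, 10]
r9 m[D→φ5] = [0, 0]
r9 m[A→φ6] = [0, 0]
r9 m[B→φ0] = [0, 1]
r9 m[B→φ5] = [12, 15]
r9 m[H→φ4] = [1, 4]
r9 m[H→φ6] = [11, 13]
r9 m[M→φ1] = [7, 1]
r9 m[M→φ4] = [10, 11]
r9 m[P→φ2] = [0, 0]
r9 m[J→φ3] = [0, 0]
r10 m[φ0→Q] = [6, 8]
r10 m[φ0→B] = [12, 15]
r10 m[φ1→Q] = [4, 1]
r10 m[φ1→M] = [10, 11]
r10 m[φ2→Q] = [2, 1]
r10 m[φ2→P] = [13, 12]
r10 m[φ3→Q] = [0, 7]
r10 m[φ3→J] = [12, 17]
r10 m[φ4→H] = [11, 13]
r10 m[φ4→M] = [7, 1]
r10 m[φ5→D] = [14, 12]
r10 m[φ5→B] = [0, 1]
r10 m[φ6→A] = [12, 15]
r10 m[φ6→H] = [1, 4]
r10 m[Q→φ0] = [6, 9]
r10 m[Q→φ1] = [8, 16]
r10 m[Q→φ2] = [10, 16]
r10 m[Q→φ3] = [12, 10]
r10 m[D→φ5] = [0, 0]
r10 m[A→φ6] = [0, 0]
r10 m[B→φ0] = [0, 1]
r10 m[B→φ5] = [12, 15]
r10 m[H→φ4] = [1, 4]
r10 m[H→φ6] = [11, 13]
r10 m[M→φ1] = [7, 1]
r10 m[M→φ4] = [10, 11]
r10 m[P→φ2] = [0, 0]
r10 m[J→φ3] = [0, 0]
fixed point reached at round 10
b[B] = ⊗ incoming = [12, 16]

b[B] = [12, 16]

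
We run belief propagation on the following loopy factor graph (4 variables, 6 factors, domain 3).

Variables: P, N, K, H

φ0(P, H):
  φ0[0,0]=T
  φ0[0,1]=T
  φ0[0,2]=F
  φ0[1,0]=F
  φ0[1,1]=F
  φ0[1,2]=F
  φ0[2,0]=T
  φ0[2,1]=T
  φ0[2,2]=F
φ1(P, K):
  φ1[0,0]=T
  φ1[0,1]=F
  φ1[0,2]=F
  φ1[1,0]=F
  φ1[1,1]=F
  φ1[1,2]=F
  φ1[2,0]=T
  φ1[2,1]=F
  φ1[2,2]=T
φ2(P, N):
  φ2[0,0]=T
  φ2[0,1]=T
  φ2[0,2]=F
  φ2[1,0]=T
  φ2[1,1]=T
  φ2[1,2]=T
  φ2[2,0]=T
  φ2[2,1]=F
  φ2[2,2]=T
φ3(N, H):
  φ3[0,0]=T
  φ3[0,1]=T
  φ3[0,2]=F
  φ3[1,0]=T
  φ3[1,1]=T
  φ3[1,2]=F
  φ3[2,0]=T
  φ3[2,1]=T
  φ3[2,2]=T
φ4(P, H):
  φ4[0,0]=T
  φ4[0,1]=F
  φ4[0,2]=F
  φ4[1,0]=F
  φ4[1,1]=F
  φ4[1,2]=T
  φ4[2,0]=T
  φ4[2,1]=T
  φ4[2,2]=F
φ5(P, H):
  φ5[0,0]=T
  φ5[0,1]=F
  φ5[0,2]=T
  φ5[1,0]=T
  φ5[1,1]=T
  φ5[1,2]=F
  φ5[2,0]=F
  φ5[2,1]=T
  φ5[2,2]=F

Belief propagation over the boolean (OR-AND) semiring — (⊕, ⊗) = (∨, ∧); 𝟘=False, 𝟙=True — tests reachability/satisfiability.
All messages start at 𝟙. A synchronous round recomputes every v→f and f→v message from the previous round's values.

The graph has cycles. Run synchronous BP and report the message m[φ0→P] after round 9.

init: all messages = 𝟙 over 3 values
r1 m[φ0→P] = [T, F, T]
r1 m[φ0→H] = [T, T, F]
r1 m[φ1→P] = [T, F, T]
r1 m[φ1→K] = [T, F, T]
r1 m[φ2→P] = [T, T, T]
r1 m[φ2→N] = [T, T, T]
r1 m[φ3→N] = [T, T, T]
r1 m[φ3→H] = [T, T, T]
r1 m[φ4→P] = [T, T, T]
r1 m[φ4→H] = [T, T, T]
r1 m[φ5→P] = [T, T, T]
r1 m[φ5→H] = [T, T, T]
r1 m[P→φ0] = [T, T, T]
r1 m[P→φ1] = [T, T, T]
r1 m[P→φ2] = [T, T, T]
r1 m[P→φ4] = [T, T, T]
r1 m[P→φ5] = [T, T, T]
r1 m[N→φ2] = [T, T, T]
r1 m[N→φ3] = [T, T, T]
r1 m[K→φ1] = [T, T, T]
r1 m[H→φ0] = [T, T, T]
r1 m[H→φ3] = [T, T, T]
r1 m[H→φ4] = [T, T, T]
r1 m[H→φ5] = [T, T, T]
r2 m[φ0→P] = [T, F, T]
r2 m[φ0→H] = [T, T, F]
r2 m[φ1→P] = [T, F, T]
r2 m[φ1→K] = [T, F, T]
r2 m[φ2→P] = [T, T, T]
r2 m[φ2→N] = [T, T, T]
r2 m[φ3→N] = [T, T, T]
r2 m[φ3→H] = [T, T, T]
r2 m[φ4→P] = [T, T, T]
r2 m[φ4→H] = [T, T, T]
r2 m[φ5→P] = [T, T, T]
r2 m[φ5→H] = [T, T, T]
r2 m[P→φ0] = [T, F, T]
r2 m[P→φ1] = [T, F, T]
r2 m[P→φ2] = [T, F, T]
r2 m[P→φ4] = [T, F, T]
r2 m[P→φ5] = [T, F, T]
r2 m[N→φ2] = [T, T, T]
r2 m[N→φ3] = [T, T, T]
r2 m[K→φ1] = [T, T, T]
r2 m[H→φ0] = [T, T, T]
r2 m[H→φ3] = [T, T, F]
r2 m[H→φ4] = [T, T, F]
r2 m[H→φ5] = [T, T, F]
r3 m[φ0→P] = [T, F, T]
r3 m[φ0→H] = [T, T, F]
r3 m[φ1→P] = [T, F, T]
r3 m[φ1→K] = [T, F, T]
r3 m[φ2→P] = [T, T, T]
r3 m[φ2→N] = [T, T, T]
r3 m[φ3→N] = [T, T, T]
r3 m[φ3→H] = [T, T, T]
r3 m[φ4→P] = [T, F, T]
r3 m[φ4→H] = [T, T, F]
r3 m[φ5→P] = [T, T, T]
r3 m[φ5→H] = [T, T, T]
r3 m[P→φ0] = [T, F, T]
r3 m[P→φ1] = [T, F, T]
r3 m[P→φ2] = [T, F, T]
r3 m[P→φ4] = [T, F, T]
r3 m[P→φ5] = [T, F, T]
r3 m[N→φ2] = [T, T, T]
r3 m[N→φ3] = [T, T, T]
r3 m[K→φ1] = [T, T, T]
r3 m[H→φ0] = [T, T, T]
r3 m[H→φ3] = [T, T, F]
r3 m[H→φ4] = [T, T, F]
r3 m[H→φ5] = [T, T, F]
r4 m[φ0→P] = [T, F, T]
r4 m[φ0→H] = [T, T, F]
r4 m[φ1→P] = [T, F, T]
r4 m[φ1→K] = [T, F, T]
r4 m[φ2→P] = [T, T, T]
r4 m[φ2→N] = [T, T, T]
r4 m[φ3→N] = [T, T, T]
r4 m[φ3→H] = [T, T, T]
r4 m[φ4→P] = [T, F, T]
r4 m[φ4→H] = [T, T, F]
r4 m[φ5→P] = [T, T, T]
r4 m[φ5→H] = [T, T, T]
r4 m[P→φ0] = [T, F, T]
r4 m[P→φ1] = [T, F, T]
r4 m[P→φ2] = [T, F, T]
r4 m[P→φ4] = [T, F, T]
r4 m[P→φ5] = [T, F, T]
r4 m[N→φ2] = [T, T, T]
r4 m[N→φ3] = [T, T, T]
r4 m[K→φ1] = [T, T, T]
r4 m[H→φ0] = [T, T, F]
r4 m[H→φ3] = [T, T, F]
r4 m[H→φ4] = [T, T, F]
r4 m[H→φ5] = [T, T, F]
r5 m[φ0→P] = [T, F, T]
r5 m[φ0→H] = [T, T, F]
r5 m[φ1→P] = [T, F, T]
r5 m[φ1→K] = [T, F, T]
r5 m[φ2→P] = [T, T, T]
r5 m[φ2→N] = [T, T, T]
r5 m[φ3→N] = [T, T, T]
r5 m[φ3→H] = [T, T, T]
r5 m[φ4→P] = [T, F, T]
r5 m[φ4→H] = [T, T, F]
r5 m[φ5→P] = [T, T, T]
r5 m[φ5→H] = [T, T, T]
r5 m[P→φ0] = [T, F, T]
r5 m[P→φ1] = [T, F, T]
r5 m[P→φ2] = [T, F, T]
r5 m[P→φ4] = [T, F, T]
r5 m[P→φ5] = [T, F, T]
r5 m[N→φ2] = [T, T, T]
r5 m[N→φ3] = [T, T, T]
r5 m[K→φ1] = [T, T, T]
r5 m[H→φ0] = [T, T, F]
r5 m[H→φ3] = [T, T, F]
r5 m[H→φ4] = [T, T, F]
r5 m[H→φ5] = [T, T, F]
r6 m[φ0→P] = [T, F, T]
r6 m[φ0→H] = [T, T, F]
r6 m[φ1→P] = [T, F, T]
r6 m[φ1→K] = [T, F, T]
r6 m[φ2→P] = [T, T, T]
r6 m[φ2→N] = [T, T, T]
r6 m[φ3→N] = [T, T, T]
r6 m[φ3→H] = [T, T, T]
r6 m[φ4→P] = [T, F, T]
r6 m[φ4→H] = [T, T, F]
r6 m[φ5→P] = [T, T, T]
r6 m[φ5→H] = [T, T, T]
r6 m[P→φ0] = [T, F, T]
r6 m[P→φ1] = [T, F, T]
r6 m[P→φ2] = [T, F, T]
r6 m[P→φ4] = [T, F, T]
r6 m[P→φ5] = [T, F, T]
r6 m[N→φ2] = [T, T, T]
r6 m[N→φ3] = [T, T, T]
r6 m[K→φ1] = [T, T, T]
r6 m[H→φ0] = [T, T, F]
r6 m[H→φ3] = [T, T, F]
r6 m[H→φ4] = [T, T, F]
r6 m[H→φ5] = [T, T, F]
r7 m[φ0→P] = [T, F, T]
r7 m[φ0→H] = [T, T, F]
r7 m[φ1→P] = [T, F, T]
r7 m[φ1→K] = [T, F, T]
r7 m[φ2→P] = [T, T, T]
r7 m[φ2→N] = [T, T, T]
r7 m[φ3→N] = [T, T, T]
r7 m[φ3→H] = [T, T, T]
r7 m[φ4→P] = [T, F, T]
r7 m[φ4→H] = [T, T, F]
r7 m[φ5→P] = [T, T, T]
r7 m[φ5→H] = [T, T, T]
r7 m[P→φ0] = [T, F, T]
r7 m[P→φ1] = [T, F, T]
r7 m[P→φ2] = [T, F, T]
r7 m[P→φ4] = [T, F, T]
r7 m[P→φ5] = [T, F, T]
r7 m[N→φ2] = [T, T, T]
r7 m[N→φ3] = [T, T, T]
r7 m[K→φ1] = [T, T, T]
r7 m[H→φ0] = [T, T, F]
r7 m[H→φ3] = [T, T, F]
r7 m[H→φ4] = [T, T, F]
r7 m[H→φ5] = [T, T, F]
r8 m[φ0→P] = [T, F, T]
r8 m[φ0→H] = [T, T, F]
r8 m[φ1→P] = [T, F, T]
r8 m[φ1→K] = [T, F, T]
r8 m[φ2→P] = [T, T, T]
r8 m[φ2→N] = [T, T, T]
r8 m[φ3→N] = [T, T, T]
r8 m[φ3→H] = [T, T, T]
r8 m[φ4→P] = [T, F, T]
r8 m[φ4→H] = [T, T, F]
r8 m[φ5→P] = [T, T, T]
r8 m[φ5→H] = [T, T, T]
r8 m[P→φ0] = [T, F, T]
r8 m[P→φ1] = [T, F, T]
r8 m[P→φ2] = [T, F, T]
r8 m[P→φ4] = [T, F, T]
r8 m[P→φ5] = [T, F, T]
r8 m[N→φ2] = [T, T, T]
r8 m[N→φ3] = [T, T, T]
r8 m[K→φ1] = [T, T, T]
r8 m[H→φ0] = [T, T, F]
r8 m[H→φ3] = [T, T, F]
r8 m[H→φ4] = [T, T, F]
r8 m[H→φ5] = [T, T, F]
r9 m[φ0→P] = [T, F, T]
r9 m[φ0→H] = [T, T, F]
r9 m[φ1→P] = [T, F, T]
r9 m[φ1→K] = [T, F, T]
r9 m[φ2→P] = [T, T, T]
r9 m[φ2→N] = [T, T, T]
r9 m[φ3→N] = [T, T, T]
r9 m[φ3→H] = [T, T, T]
r9 m[φ4→P] = [T, F, T]
r9 m[φ4→H] = [T, T, F]
r9 m[φ5→P] = [T, T, T]
r9 m[φ5→H] = [T, T, T]
r9 m[P→φ0] = [T, F, T]
r9 m[P→φ1] = [T, F, T]
r9 m[P→φ2] = [T, F, T]
r9 m[P→φ4] = [T, F, T]
r9 m[P→φ5] = [T, F, T]
r9 m[N→φ2] = [T, T, T]
r9 m[N→φ3] = [T, T, T]
r9 m[K→φ1] = [T, T, T]
r9 m[H→φ0] = [T, T, F]
r9 m[H→φ3] = [T, T, F]
r9 m[H→φ4] = [T, T, F]
r9 m[H→φ5] = [T, T, F]
fixed point reached at round 5

message @ round 9 = [T, F, T]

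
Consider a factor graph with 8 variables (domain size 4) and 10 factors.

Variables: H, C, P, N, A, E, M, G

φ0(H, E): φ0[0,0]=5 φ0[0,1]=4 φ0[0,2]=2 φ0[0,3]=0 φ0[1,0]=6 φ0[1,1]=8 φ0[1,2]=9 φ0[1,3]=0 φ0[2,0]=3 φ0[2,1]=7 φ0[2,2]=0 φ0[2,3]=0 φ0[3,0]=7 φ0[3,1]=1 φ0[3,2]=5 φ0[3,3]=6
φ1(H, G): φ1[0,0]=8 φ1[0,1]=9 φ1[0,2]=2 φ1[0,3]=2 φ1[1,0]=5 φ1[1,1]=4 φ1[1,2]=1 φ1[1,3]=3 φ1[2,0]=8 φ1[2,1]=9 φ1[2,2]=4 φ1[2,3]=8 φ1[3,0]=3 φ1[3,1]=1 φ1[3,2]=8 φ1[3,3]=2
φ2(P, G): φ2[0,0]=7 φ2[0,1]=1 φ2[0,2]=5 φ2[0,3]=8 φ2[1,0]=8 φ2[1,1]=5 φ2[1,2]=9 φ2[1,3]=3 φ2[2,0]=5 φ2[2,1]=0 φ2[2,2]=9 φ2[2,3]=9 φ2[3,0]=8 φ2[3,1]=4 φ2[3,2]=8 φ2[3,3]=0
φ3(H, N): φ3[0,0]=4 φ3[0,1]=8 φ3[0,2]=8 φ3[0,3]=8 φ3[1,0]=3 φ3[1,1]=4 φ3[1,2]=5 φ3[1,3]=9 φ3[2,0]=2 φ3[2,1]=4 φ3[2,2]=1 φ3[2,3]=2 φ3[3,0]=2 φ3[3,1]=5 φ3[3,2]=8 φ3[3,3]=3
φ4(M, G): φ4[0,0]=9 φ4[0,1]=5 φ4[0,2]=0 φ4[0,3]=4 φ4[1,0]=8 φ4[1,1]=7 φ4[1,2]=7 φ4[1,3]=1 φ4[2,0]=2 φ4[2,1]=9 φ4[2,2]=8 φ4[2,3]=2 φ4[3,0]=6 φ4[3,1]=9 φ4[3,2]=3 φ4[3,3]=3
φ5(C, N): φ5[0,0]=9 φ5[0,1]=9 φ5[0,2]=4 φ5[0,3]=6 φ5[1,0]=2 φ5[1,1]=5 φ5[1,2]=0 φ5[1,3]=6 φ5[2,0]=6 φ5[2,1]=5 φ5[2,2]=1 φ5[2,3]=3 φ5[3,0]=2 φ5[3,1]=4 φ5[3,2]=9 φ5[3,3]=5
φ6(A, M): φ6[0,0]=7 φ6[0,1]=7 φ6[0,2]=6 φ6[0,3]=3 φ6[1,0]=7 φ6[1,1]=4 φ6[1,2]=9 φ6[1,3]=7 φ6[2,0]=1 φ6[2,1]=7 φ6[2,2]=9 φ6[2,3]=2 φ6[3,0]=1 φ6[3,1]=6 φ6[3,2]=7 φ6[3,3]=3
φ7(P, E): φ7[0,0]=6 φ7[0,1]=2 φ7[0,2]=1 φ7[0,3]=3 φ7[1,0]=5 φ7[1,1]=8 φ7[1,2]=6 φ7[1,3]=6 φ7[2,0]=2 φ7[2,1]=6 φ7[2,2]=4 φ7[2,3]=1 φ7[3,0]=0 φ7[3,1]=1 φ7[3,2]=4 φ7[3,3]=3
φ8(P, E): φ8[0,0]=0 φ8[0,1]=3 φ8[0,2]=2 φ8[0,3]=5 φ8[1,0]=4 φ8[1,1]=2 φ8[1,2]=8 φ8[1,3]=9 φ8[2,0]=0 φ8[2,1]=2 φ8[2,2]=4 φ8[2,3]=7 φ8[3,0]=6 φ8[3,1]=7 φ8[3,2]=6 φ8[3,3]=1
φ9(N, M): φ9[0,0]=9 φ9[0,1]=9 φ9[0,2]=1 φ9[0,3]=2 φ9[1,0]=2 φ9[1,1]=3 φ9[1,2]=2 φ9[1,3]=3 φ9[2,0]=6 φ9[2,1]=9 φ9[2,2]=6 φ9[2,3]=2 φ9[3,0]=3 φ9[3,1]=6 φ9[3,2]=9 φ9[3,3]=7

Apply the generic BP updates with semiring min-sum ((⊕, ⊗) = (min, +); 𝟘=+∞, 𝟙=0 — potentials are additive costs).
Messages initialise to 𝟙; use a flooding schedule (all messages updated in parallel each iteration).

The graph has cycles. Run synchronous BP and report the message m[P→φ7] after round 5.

message @ round 5 = [9, 10, 9, 5]

init: all messages = 𝟙 over 4 values
r1 m[φ0→H] = [0, 0, 0, 1]
r1 m[φ0→E] = [3, 1, 0, 0]
r1 m[φ1→H] = [2, 1, 4, 1]
r1 m[φ1→G] = [3, 1, 1, 2]
r1 m[φ2→P] = [1, 3, 0, 0]
r1 m[φ2→G] = [5, 0, 5, 0]
r1 m[φ3→H] = [4, 3, 1, 2]
r1 m[φ3→N] = [2, 4, 1, 2]
r1 m[φ4→M] = [0, 1, 2, 3]
r1 m[φ4→G] = [2, 5, 0, 1]
r1 m[φ5→C] = [4, 0, 1, 2]
r1 m[φ5→N] = [2, 4, 0, 3]
r1 m[φ6→A] = [3, 4, 1, 1]
r1 m[φ6→M] = [1, 4, 6, 2]
r1 m[φ7→P] = [1, 5, 1, 0]
r1 m[φ7→E] = [0, 1, 1, 1]
r1 m[φ8→P] = [0, 2, 0, 1]
r1 m[φ8→E] = [0, 2, 2, 1]
r1 m[φ9→N] = [1, 2, 2, 3]
r1 m[φ9→M] = [2, 3, 1, 2]
r1 m[H→φ0] = [0, 0, 0, 0]
r1 m[H→φ1] = [0, 0, 0, 0]
r1 m[H→φ3] = [0, 0, 0, 0]
r1 m[C→φ5] = [0, 0, 0, 0]
r1 m[P→φ2] = [0, 0, 0, 0]
r1 m[P→φ7] = [0, 0, 0, 0]
r1 m[P→φ8] = [0, 0, 0, 0]
r1 m[N→φ3] = [0, 0, 0, 0]
r1 m[N→φ5] = [0, 0, 0, 0]
r1 m[N→φ9] = [0, 0, 0, 0]
r1 m[A→φ6] = [0, 0, 0, 0]
r1 m[E→φ0] = [0, 0, 0, 0]
r1 m[E→φ7] = [0, 0, 0, 0]
r1 m[E→φ8] = [0, 0, 0, 0]
r1 m[M→φ4] = [0, 0, 0, 0]
r1 m[M→φ6] = [0, 0, 0, 0]
r1 m[M→φ9] = [0, 0, 0, 0]
r1 m[G→φ1] = [0, 0, 0, 0]
r1 m[G→φ2] = [0, 0, 0, 0]
r1 m[G→φ4] = [0, 0, 0, 0]
r2 m[φ0→H] = [0, 0, 0, 1]
r2 m[φ0→E] = [3, 1, 0, 0]
r2 m[φ1→H] = [2, 1, 4, 1]
r2 m[φ1→G] = [3, 1, 1, 2]
r2 m[φ2→P] = [1, 3, 0, 0]
r2 m[φ2→G] = [5, 0, 5, 0]
r2 m[φ3→H] = [4, 3, 1, 2]
r2 m[φ3→N] = [2, 4, 1, 2]
r2 m[φ4→M] = [0, 1, 2, 3]
r2 m[φ4→G] = [2, 5, 0, 1]
r2 m[φ5→C] = [4, 0, 1, 2]
r2 m[φ5→N] = [2, 4, 0, 3]
r2 m[φ6→A] = [3, 4, 1, 1]
r2 m[φ6→M] = [1, 4, 6, 2]
r2 m[φ7→P] = [1, 5, 1, 0]
r2 m[φ7→E] = [0, 1, 1, 1]
r2 m[φ8→P] = [0, 2, 0, 1]
r2 m[φ8→E] = [0, 2, 2, 1]
r2 m[φ9→N] = [1, 2, 2, 3]
r2 m[φ9→M] = [2, 3, 1, 2]
r2 m[H→φ0] = [6, 4, 5, 3]
r2 m[H→φ1] = [4, 3, 1, 3]
r2 m[H→φ3] = [2, 1, 4, 2]
r2 m[C→φ5] = [0, 0, 0, 0]
r2 m[P→φ2] = [1, 7, 1, 1]
r2 m[P→φ7] = [1, 5, 0, 1]
r2 m[P→φ8] = [2, 8, 1, 0]
r2 m[N→φ3] = [3, 6, 2, 6]
r2 m[N→φ5] = [3, 6, 3, 5]
r2 m[N→φ9] = [4, 8, 1, 5]
r2 m[A→φ6] = [0, 0, 0, 0]
r2 m[E→φ0] = [0, 3, 3, 2]
r2 m[E→φ7] = [3, 3, 2, 1]
r2 m[E→φ8] = [3, 2, 1, 1]
r2 m[M→φ4] = [3, 7, 7, 4]
r2 m[M→φ6] = [2, 4, 3, 5]
r2 m[M→φ9] = [1, 5, 8, 5]
r2 m[G→φ1] = [7, 5, 5, 1]
r2 m[G→φ2] = [5, 6, 1, 3]
r2 m[G→φ4] = [8, 1, 6, 2]
r3 m[φ0→H] = [2, 2, 2, 4]
r3 m[φ0→E] = [8, 4, 5, 4]
r3 m[φ1→H] = [3, 4, 9, 3]
r3 m[φ1→G] = [6, 4, 4, 5]
r3 m[φ2→P] = [6, 6, 6, 3]
r3 m[φ2→G] = [6, 1, 6, 1]
r3 m[φ3→H] = [7, 6, 3, 5]
r3 m[φ3→N] = [4, 5, 5, 5]
r3 m[φ4→M] = [6, 3, 4, 5]
r3 m[φ4→G] = [9, 8, 3, 7]
r3 m[φ5→C] = [7, 3, 4, 5]
r3 m[φ5→N] = [2, 4, 0, 3]
r3 m[φ6→A] = [8, 8, 3, 3]
r3 m[φ6→M] = [1, 4, 6, 2]
r3 m[φ7→P] = [3, 7, 2, 3]
r3 m[φ7→E] = [1, 2, 2, 1]
r3 m[φ8→P] = [3, 4, 3, 2]
r3 m[φ8→E] = [1, 3, 4, 1]
r3 m[φ9→N] = [7, 3, 7, 4]
r3 m[φ9→M] = [7, 10, 5, 3]
r3 m[H→φ0] = [6, 4, 5, 3]
r3 m[H→φ1] = [4, 3, 1, 3]
r3 m[H→φ3] = [2, 1, 4, 2]
r3 m[C→φ5] = [0, 0, 0, 0]
r3 m[P→φ2] = [1, 7, 1, 1]
r3 m[P→φ7] = [1, 5, 0, 1]
r3 m[P→φ8] = [2, 8, 1, 0]
r3 m[N→φ3] = [3, 6, 2, 6]
r3 m[N→φ5] = [3, 6, 3, 5]
r3 m[N→φ9] = [4, 8, 1, 5]
r3 m[A→φ6] = [0, 0, 0, 0]
r3 m[E→φ0] = [0, 3, 3, 2]
r3 m[E→φ7] = [3, 3, 2, 1]
r3 m[E→φ8] = [3, 2, 1, 1]
r3 m[M→φ4] = [3, 7, 7, 4]
r3 m[M→φ6] = [2, 4, 3, 5]
r3 m[M→φ9] = [1, 5, 8, 5]
r3 m[G→φ1] = [7, 5, 5, 1]
r3 m[G→φ2] = [5, 6, 1, 3]
r3 m[G→φ4] = [8, 1, 6, 2]
r4 m[φ0→H] = [2, 2, 2, 4]
r4 m[φ0→E] = [8, 4, 5, 4]
r4 m[φ1→H] = [3, 4, 9, 3]
r4 m[φ1→G] = [6, 4, 4, 5]
r4 m[φ2→P] = [6, 6, 6, 3]
r4 m[φ2→G] = [6, 1, 6, 1]
r4 m[φ3→H] = [7, 6, 3, 5]
r4 m[φ3→N] = [4, 5, 5, 5]
r4 m[φ4→M] = [6, 3, 4, 5]
r4 m[φ4→G] = [9, 8, 3, 7]
r4 m[φ5→C] = [7, 3, 4, 5]
r4 m[φ5→N] = [2, 4, 0, 3]
r4 m[φ6→A] = [8, 8, 3, 3]
r4 m[φ6→M] = [1, 4, 6, 2]
r4 m[φ7→P] = [3, 7, 2, 3]
r4 m[φ7→E] = [1, 2, 2, 1]
r4 m[φ8→P] = [3, 4, 3, 2]
r4 m[φ8→E] = [1, 3, 4, 1]
r4 m[φ9→N] = [7, 3, 7, 4]
r4 m[φ9→M] = [7, 10, 5, 3]
r4 m[H→φ0] = [10, 10, 12, 8]
r4 m[H→φ1] = [9, 8, 5, 9]
r4 m[H→φ3] = [5, 6, 11, 7]
r4 m[C→φ5] = [0, 0, 0, 0]
r4 m[P→φ2] = [6, 11, 5, 5]
r4 m[P→φ7] = [9, 10, 9, 5]
r4 m[P→φ8] = [9, 13, 8, 6]
r4 m[N→φ3] = [9, 7, 7, 7]
r4 m[N→φ5] = [11, 8, 12, 9]
r4 m[N→φ9] = [6, 9, 5, 8]
r4 m[A→φ6] = [0, 0, 0, 0]
r4 m[E→φ0] = [2, 5, 6, 2]
r4 m[E→φ7] = [9, 7, 9, 5]
r4 m[E→φ8] = [9, 6, 7, 5]
r4 m[M→φ4] = [8, 14, 11, 5]
r4 m[M→φ6] = [13, 13, 9, 8]
r4 m[M→φ9] = [7, 7, 10, 7]
r4 m[G→φ1] = [15, 9, 9, 8]
r4 m[G→φ2] = [15, 12, 7, 12]
r4 m[G→φ4] = [12, 5, 10, 6]
r5 m[φ0→H] = [2, 2, 2, 6]
r5 m[φ0→E] = [15, 9, 12, 10]
r5 m[φ1→H] = [10, 10, 13, 10]
r5 m[φ1→G] = [12, 10, 9, 11]
r5 m[φ2→P] = [12, 15, 12, 12]
r5 m[φ2→G] = [10, 5, 11, 5]
r5 m[φ3→H] = [13, 11, 8, 10]
r5 m[φ3→N] = [9, 10, 11, 10]
r5 m[φ4→M] = [10, 7, 8, 9]
r5 m[φ4→G] = [11, 13, 8, 8]
r5 m[φ5→C] = [15, 12, 12, 12]
r5 m[φ5→N] = [2, 4, 0, 3]
r5 m[φ6→A] = [11, 15, 10, 11]
r5 m[φ6→M] = [1, 4, 6, 2]
r5 m[φ7→P] = [8, 11, 6, 8]
r5 m[φ7→E] = [5, 6, 9, 8]
r5 m[φ8→P] = [9, 8, 8, 6]
r5 m[φ8→E] = [8, 10, 11, 7]
r5 m[φ9→N] = [9, 9, 9, 10]
r5 m[φ9→M] = [11, 12, 7, 7]
r5 m[H→φ0] = [10, 10, 12, 8]
r5 m[H→φ1] = [9, 8, 5, 9]
r5 m[H→φ3] = [5, 6, 11, 7]
r5 m[C→φ5] = [0, 0, 0, 0]
r5 m[P→φ2] = [6, 11, 5, 5]
r5 m[P→φ7] = [9, 10, 9, 5]
r5 m[P→φ8] = [9, 13, 8, 6]
r5 m[N→φ3] = [9, 7, 7, 7]
r5 m[N→φ5] = [11, 8, 12, 9]
r5 m[N→φ9] = [6, 9, 5, 8]
r5 m[A→φ6] = [0, 0, 0, 0]
r5 m[E→φ0] = [2, 5, 6, 2]
r5 m[E→φ7] = [9, 7, 9, 5]
r5 m[E→φ8] = [9, 6, 7, 5]
r5 m[M→φ4] = [8, 14, 11, 5]
r5 m[M→φ6] = [13, 13, 9, 8]
r5 m[M→φ9] = [7, 7, 10, 7]
r5 m[G→φ1] = [15, 9, 9, 8]
r5 m[G→φ2] = [15, 12, 7, 12]
r5 m[G→φ4] = [12, 5, 10, 6]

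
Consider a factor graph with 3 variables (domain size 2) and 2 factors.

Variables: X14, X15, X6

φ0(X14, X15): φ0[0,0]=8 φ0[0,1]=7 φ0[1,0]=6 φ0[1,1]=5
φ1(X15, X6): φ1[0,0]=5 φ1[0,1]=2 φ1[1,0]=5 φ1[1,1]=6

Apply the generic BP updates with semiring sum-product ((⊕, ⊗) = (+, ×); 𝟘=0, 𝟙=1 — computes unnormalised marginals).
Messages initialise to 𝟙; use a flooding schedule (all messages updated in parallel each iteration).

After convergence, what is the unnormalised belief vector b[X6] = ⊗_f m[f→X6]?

init: all messages = 𝟙 over 2 values
r1 m[φ0→X14] = [15, 11]
r1 m[φ0→X15] = [14, 12]
r1 m[φ1→X15] = [7, 11]
r1 m[φ1→X6] = [10, 8]
r1 m[X14→φ0] = [1, 1]
r1 m[X15→φ0] = [1, 1]
r1 m[X15→φ1] = [1, 1]
r1 m[X6→φ1] = [1, 1]
r2 m[φ0→X14] = [15, 11]
r2 m[φ0→X15] = [14, 12]
r2 m[φ1→X15] = [7, 11]
r2 m[φ1→X6] = [10, 8]
r2 m[X14→φ0] = [1, 1]
r2 m[X15→φ0] = [7, 11]
r2 m[X15→φ1] = [14, 12]
r2 m[X6→φ1] = [1, 1]
r3 m[φ0→X14] = [133, 97]
r3 m[φ0→X15] = [14, 12]
r3 m[φ1→X15] = [7, 11]
r3 m[φ1→X6] = [130, 100]
r3 m[X14→φ0] = [1, 1]
r3 m[X15→φ0] = [7, 11]
r3 m[X15→φ1] = [14, 12]
r3 m[X6→φ1] = [1, 1]
r4 m[φ0→X14] = [133, 97]
r4 m[φ0→X15] = [14, 12]
r4 m[φ1→X15] = [7, 11]
r4 m[φ1→X6] = [130, 100]
r4 m[X14→φ0] = [1, 1]
r4 m[X15→φ0] = [7, 11]
r4 m[X15→φ1] = [14, 12]
r4 m[X6→φ1] = [1, 1]
fixed point reached at round 4
b[X6] = ⊗ incoming = [130, 100]

b[X6] = [130, 100]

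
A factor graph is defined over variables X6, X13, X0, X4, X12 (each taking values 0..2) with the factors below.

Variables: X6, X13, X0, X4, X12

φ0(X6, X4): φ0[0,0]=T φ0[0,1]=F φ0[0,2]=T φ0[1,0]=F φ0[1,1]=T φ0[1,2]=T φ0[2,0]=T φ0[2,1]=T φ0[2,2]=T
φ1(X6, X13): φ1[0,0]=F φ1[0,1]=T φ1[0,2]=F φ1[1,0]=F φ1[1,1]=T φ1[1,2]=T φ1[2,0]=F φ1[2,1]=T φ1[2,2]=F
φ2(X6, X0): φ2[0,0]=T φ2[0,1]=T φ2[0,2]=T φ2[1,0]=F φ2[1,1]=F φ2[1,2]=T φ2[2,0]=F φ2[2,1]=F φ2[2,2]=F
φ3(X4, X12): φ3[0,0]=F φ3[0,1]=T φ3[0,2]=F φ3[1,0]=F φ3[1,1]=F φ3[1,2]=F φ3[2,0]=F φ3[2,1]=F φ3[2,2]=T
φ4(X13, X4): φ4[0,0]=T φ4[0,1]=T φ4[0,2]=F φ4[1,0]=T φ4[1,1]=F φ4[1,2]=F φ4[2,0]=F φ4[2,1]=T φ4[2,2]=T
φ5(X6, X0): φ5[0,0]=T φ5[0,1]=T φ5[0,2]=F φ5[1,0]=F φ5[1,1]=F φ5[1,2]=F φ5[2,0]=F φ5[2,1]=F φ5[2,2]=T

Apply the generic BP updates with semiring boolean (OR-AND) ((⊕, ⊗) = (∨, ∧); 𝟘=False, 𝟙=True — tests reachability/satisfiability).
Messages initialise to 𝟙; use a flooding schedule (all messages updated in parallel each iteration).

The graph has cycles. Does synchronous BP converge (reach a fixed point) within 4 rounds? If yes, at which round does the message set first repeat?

NOT CONVERGED within 4 rounds

init: all messages = 𝟙 over 3 values
r1 m[φ0→X6] = [T, T, T]
r1 m[φ0→X4] = [T, T, T]
r1 m[φ1→X6] = [T, T, T]
r1 m[φ1→X13] = [F, T, T]
r1 m[φ2→X6] = [T, T, F]
r1 m[φ2→X0] = [T, T, T]
r1 m[φ3→X4] = [T, F, T]
r1 m[φ3→X12] = [F, T, T]
r1 m[φ4→X13] = [T, T, T]
r1 m[φ4→X4] = [T, T, T]
r1 m[φ5→X6] = [T, F, T]
r1 m[φ5→X0] = [T, T, T]
r1 m[X6→φ0] = [T, T, T]
r1 m[X6→φ1] = [T, T, T]
r1 m[X6→φ2] = [T, T, T]
r1 m[X6→φ5] = [T, T, T]
r1 m[X13→φ1] = [T, T, T]
r1 m[X13→φ4] = [T, T, T]
r1 m[X0→φ2] = [T, T, T]
r1 m[X0→φ5] = [T, T, T]
r1 m[X4→φ0] = [T, T, T]
r1 m[X4→φ3] = [T, T, T]
r1 m[X4→φ4] = [T, T, T]
r1 m[X12→φ3] = [T, T, T]
r2 m[φ0→X6] = [T, T, T]
r2 m[φ0→X4] = [T, T, T]
r2 m[φ1→X6] = [T, T, T]
r2 m[φ1→X13] = [F, T, T]
r2 m[φ2→X6] = [T, T, F]
r2 m[φ2→X0] = [T, T, T]
r2 m[φ3→X4] = [T, F, T]
r2 m[φ3→X12] = [F, T, T]
r2 m[φ4→X13] = [T, T, T]
r2 m[φ4→X4] = [T, T, T]
r2 m[φ5→X6] = [T, F, T]
r2 m[φ5→X0] = [T, T, T]
r2 m[X6→φ0] = [T, F, F]
r2 m[X6→φ1] = [T, F, F]
r2 m[X6→φ2] = [T, F, T]
r2 m[X6→φ5] = [T, T, F]
r2 m[X13→φ1] = [T, T, T]
r2 m[X13→φ4] = [F, T, T]
r2 m[X0→φ2] = [T, T, T]
r2 m[X0→φ5] = [T, T, T]
r2 m[X4→φ0] = [T, F, T]
r2 m[X4→φ3] = [T, T, T]
r2 m[X4→φ4] = [T, F, T]
r2 m[X12→φ3] = [T, T, T]
r3 m[φ0→X6] = [T, T, T]
r3 m[φ0→X4] = [T, F, T]
r3 m[φ1→X6] = [T, T, T]
r3 m[φ1→X13] = [F, T, F]
r3 m[φ2→X6] = [T, T, F]
r3 m[φ2→X0] = [T, T, T]
r3 m[φ3→X4] = [T, F, T]
r3 m[φ3→X12] = [F, T, T]
r3 m[φ4→X13] = [T, T, T]
r3 m[φ4→X4] = [T, T, T]
r3 m[φ5→X6] = [T, F, T]
r3 m[φ5→X0] = [T, T, F]
r3 m[X6→φ0] = [T, F, F]
r3 m[X6→φ1] = [T, F, F]
r3 m[X6→φ2] = [T, F, T]
r3 m[X6→φ5] = [T, T, F]
r3 m[X13→φ1] = [T, T, T]
r3 m[X13→φ4] = [F, T, T]
r3 m[X0→φ2] = [T, T, T]
r3 m[X0→φ5] = [T, T, T]
r3 m[X4→φ0] = [T, F, T]
r3 m[X4→φ3] = [T, T, T]
r3 m[X4→φ4] = [T, F, T]
r3 m[X12→φ3] = [T, T, T]
r4 m[φ0→X6] = [T, T, T]
r4 m[φ0→X4] = [T, F, T]
r4 m[φ1→X6] = [T, T, T]
r4 m[φ1→X13] = [F, T, F]
r4 m[φ2→X6] = [T, T, F]
r4 m[φ2→X0] = [T, T, T]
r4 m[φ3→X4] = [T, F, T]
r4 m[φ3→X12] = [F, T, T]
r4 m[φ4→X13] = [T, T, T]
r4 m[φ4→X4] = [T, T, T]
r4 m[φ5→X6] = [T, F, T]
r4 m[φ5→X0] = [T, T, F]
r4 m[X6→φ0] = [T, F, F]
r4 m[X6→φ1] = [T, F, F]
r4 m[X6→φ2] = [T, F, T]
r4 m[X6→φ5] = [T, T, F]
r4 m[X13→φ1] = [T, T, T]
r4 m[X13→φ4] = [F, T, F]
r4 m[X0→φ2] = [T, T, F]
r4 m[X0→φ5] = [T, T, T]
r4 m[X4→φ0] = [T, F, T]
r4 m[X4→φ3] = [T, F, T]
r4 m[X4→φ4] = [T, F, T]
r4 m[X12→φ3] = [T, T, T]
no fixed point within 4 rounds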